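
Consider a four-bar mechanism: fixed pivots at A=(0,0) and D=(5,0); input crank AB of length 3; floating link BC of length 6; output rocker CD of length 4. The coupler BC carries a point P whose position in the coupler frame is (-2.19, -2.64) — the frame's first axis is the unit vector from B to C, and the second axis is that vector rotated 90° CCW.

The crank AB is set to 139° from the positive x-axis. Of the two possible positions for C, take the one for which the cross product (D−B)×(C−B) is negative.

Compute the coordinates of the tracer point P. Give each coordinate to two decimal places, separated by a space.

A=(0,0), D=(5.00,0)
B = A + 3.00·(cos139°, sin139°) = (-2.2641, 1.9682)
|BD| = 7.5260
circle(B,6.00) ∩ circle(D,4.00): a=5.0917, h=3.1740
  candidates: C₊=(3.4805,3.7001) cross=23.888; C₋=(1.8204,-2.4269) cross=-23.888
  mode - wants cross < 0 → take C=(1.8204,-2.4269) (cross=-23.888)
ex = (C−B)/|BC| = (0.6807,-0.7325); ey = (0.7325,0.6807)
P = B + -2.19·ex + -2.64·ey = (-5.6888,1.7752)

-5.69 1.78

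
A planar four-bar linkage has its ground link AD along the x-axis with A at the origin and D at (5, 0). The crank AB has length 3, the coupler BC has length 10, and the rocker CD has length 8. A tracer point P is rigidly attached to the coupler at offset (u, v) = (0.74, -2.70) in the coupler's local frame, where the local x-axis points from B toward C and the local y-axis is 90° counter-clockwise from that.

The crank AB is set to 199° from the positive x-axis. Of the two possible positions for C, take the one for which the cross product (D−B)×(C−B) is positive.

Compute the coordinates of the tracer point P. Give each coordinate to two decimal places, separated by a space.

A=(0,0), D=(5.00,0)
B = A + 3.00·(cos199°, sin199°) = (-2.8366, -0.9767)
|BD| = 7.8972
circle(B,10.00) ∩ circle(D,8.00): a=6.2279, h=7.8239
  candidates: C₊=(2.3759,7.5574) cross=61.787; C₋=(4.3112,-7.9703) cross=-61.787
  mode + wants cross > 0 → take C=(2.3759,7.5574) (cross=61.787)
ex = (C−B)/|BC| = (0.5212,0.8534); ey = (-0.8534,0.5212)
P = B + 0.74·ex + -2.70·ey = (-0.1466,-1.7525)

-0.15 -1.75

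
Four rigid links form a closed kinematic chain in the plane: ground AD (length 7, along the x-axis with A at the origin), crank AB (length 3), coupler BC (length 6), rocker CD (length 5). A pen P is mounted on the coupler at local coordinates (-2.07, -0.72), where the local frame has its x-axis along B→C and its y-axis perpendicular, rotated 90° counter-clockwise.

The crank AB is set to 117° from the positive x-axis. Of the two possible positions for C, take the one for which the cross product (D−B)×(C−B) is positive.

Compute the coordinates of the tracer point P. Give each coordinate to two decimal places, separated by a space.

A=(0,0), D=(7.00,0)
B = A + 3.00·(cos117°, sin117°) = (-1.3620, 2.6730)
|BD| = 8.7788
circle(B,6.00) ∩ circle(D,5.00): a=5.0159, h=3.2925
  candidates: C₊=(4.4183,4.2819) cross=28.904; C₋=(2.4133,-1.9904) cross=-28.904
  mode + wants cross > 0 → take C=(4.4183,4.2819) (cross=28.904)
ex = (C−B)/|BC| = (0.9634,0.2681); ey = (-0.2681,0.9634)
P = B + -2.07·ex + -0.72·ey = (-3.1631,1.4243)

-3.16 1.42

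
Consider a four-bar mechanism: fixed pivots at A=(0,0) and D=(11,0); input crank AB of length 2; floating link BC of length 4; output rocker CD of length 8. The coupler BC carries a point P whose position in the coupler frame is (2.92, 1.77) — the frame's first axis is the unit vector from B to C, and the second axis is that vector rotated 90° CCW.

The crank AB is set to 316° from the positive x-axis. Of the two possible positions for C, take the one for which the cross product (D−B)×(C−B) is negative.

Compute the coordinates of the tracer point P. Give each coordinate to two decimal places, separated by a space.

A=(0,0), D=(11.00,0)
B = A + 2.00·(cos316°, sin316°) = (1.4387, -1.3893)
|BD| = 9.6617
circle(B,4.00) ∩ circle(D,8.00): a=2.3468, h=3.2392
  candidates: C₊=(3.2953,2.1537) cross=31.296; C₋=(4.2269,-4.2574) cross=-31.296
  mode - wants cross < 0 → take C=(4.2269,-4.2574) (cross=-31.296)
ex = (C−B)/|BC| = (0.6971,-0.7170); ey = (0.7170,0.6971)
P = B + 2.92·ex + 1.77·ey = (4.7432,-2.2492)

4.74 -2.25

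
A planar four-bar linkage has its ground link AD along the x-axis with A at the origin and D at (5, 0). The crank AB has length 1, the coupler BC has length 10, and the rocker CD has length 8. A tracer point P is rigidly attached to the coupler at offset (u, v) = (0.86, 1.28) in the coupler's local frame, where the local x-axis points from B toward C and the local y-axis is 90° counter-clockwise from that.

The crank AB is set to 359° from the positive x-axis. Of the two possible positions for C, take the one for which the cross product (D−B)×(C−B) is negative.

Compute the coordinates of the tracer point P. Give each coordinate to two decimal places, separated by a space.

2.53 0.17

A=(0,0), D=(5.00,0)
B = A + 1.00·(cos359°, sin359°) = (0.9998, -0.0175)
|BD| = 4.0002
circle(B,10.00) ∩ circle(D,8.00): a=6.4999, h=7.5994
  candidates: C₊=(7.4665,7.6103) cross=30.399; C₋=(7.5328,-7.5885) cross=-30.399
  mode - wants cross < 0 → take C=(7.5328,-7.5885) (cross=-30.399)
ex = (C−B)/|BC| = (0.6533,-0.7571); ey = (0.7571,0.6533)
P = B + 0.86·ex + 1.28·ey = (2.5308,0.1677)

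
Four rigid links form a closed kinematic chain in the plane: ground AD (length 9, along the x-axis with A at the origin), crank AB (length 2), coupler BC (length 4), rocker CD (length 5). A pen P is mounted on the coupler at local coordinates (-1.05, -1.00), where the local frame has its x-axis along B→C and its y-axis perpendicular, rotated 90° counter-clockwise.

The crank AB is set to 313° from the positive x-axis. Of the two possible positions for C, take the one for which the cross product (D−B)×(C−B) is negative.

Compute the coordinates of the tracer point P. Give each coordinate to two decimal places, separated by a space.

A=(0,0), D=(9.00,0)
B = A + 2.00·(cos313°, sin313°) = (1.3640, -1.4627)
|BD| = 7.7748
circle(B,4.00) ∩ circle(D,5.00): a=3.3086, h=2.2479
  candidates: C₊=(4.1906,1.3675) cross=17.477; C₋=(5.0364,-3.0480) cross=-17.477
  mode - wants cross < 0 → take C=(5.0364,-3.0480) (cross=-17.477)
ex = (C−B)/|BC| = (0.9181,-0.3963); ey = (0.3963,0.9181)
P = B + -1.05·ex + -1.00·ey = (0.0037,-1.9647)

0.00 -1.96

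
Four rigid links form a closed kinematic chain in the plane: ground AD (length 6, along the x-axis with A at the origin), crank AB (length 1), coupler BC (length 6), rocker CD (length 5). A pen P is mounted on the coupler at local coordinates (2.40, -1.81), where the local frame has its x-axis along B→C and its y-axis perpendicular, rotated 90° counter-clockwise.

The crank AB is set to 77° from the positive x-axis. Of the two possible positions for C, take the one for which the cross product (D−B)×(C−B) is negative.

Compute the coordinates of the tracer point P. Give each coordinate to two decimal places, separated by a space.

A=(0,0), D=(6.00,0)
B = A + 1.00·(cos77°, sin77°) = (0.2250, 0.9744)
|BD| = 5.8567
circle(B,6.00) ∩ circle(D,5.00): a=3.8674, h=4.5873
  candidates: C₊=(4.8017,4.8543) cross=26.866; C₋=(3.2753,-4.1924) cross=-26.866
  mode - wants cross < 0 → take C=(3.2753,-4.1924) (cross=-26.866)
ex = (C−B)/|BC| = (0.5084,-0.8611); ey = (0.8611,0.5084)
P = B + 2.40·ex + -1.81·ey = (-0.1135,-2.0125)

-0.11 -2.01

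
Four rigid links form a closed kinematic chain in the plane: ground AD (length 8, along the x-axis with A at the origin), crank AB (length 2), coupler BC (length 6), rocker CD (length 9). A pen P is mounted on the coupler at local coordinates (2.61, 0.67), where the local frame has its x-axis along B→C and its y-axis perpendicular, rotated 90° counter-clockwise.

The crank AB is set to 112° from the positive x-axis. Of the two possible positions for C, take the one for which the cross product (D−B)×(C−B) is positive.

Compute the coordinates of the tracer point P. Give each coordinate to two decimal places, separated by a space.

A=(0,0), D=(8.00,0)
B = A + 2.00·(cos112°, sin112°) = (-0.7492, 1.8544)
|BD| = 8.9436
circle(B,6.00) ∩ circle(D,9.00): a=1.9560, h=5.6722
  candidates: C₊=(2.3404,6.9978) cross=50.730; C₋=(-0.0118,-4.1001) cross=-50.730
  mode + wants cross > 0 → take C=(2.3404,6.9978) (cross=50.730)
ex = (C−B)/|BC| = (0.5149,0.8572); ey = (-0.8572,0.5149)
P = B + 2.61·ex + 0.67·ey = (0.0204,4.4367)

0.02 4.44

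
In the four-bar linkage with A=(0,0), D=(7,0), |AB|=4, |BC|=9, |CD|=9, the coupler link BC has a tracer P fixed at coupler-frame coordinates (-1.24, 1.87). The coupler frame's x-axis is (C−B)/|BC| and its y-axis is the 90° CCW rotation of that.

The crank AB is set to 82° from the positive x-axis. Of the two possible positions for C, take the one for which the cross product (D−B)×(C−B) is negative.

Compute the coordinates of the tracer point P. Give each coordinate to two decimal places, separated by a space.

2.56 4.97

A=(0,0), D=(7.00,0)
B = A + 4.00·(cos82°, sin82°) = (0.5567, 3.9611)
|BD| = 7.5635
circle(B,9.00) ∩ circle(D,9.00): a=3.7817, h=8.1669
  candidates: C₊=(8.0554,8.9379) cross=61.770; C₋=(-0.4987,-4.9768) cross=-61.770
  mode - wants cross < 0 → take C=(-0.4987,-4.9768) (cross=-61.770)
ex = (C−B)/|BC| = (-0.1173,-0.9931); ey = (0.9931,-0.1173)
P = B + -1.24·ex + 1.87·ey = (2.5592,4.9732)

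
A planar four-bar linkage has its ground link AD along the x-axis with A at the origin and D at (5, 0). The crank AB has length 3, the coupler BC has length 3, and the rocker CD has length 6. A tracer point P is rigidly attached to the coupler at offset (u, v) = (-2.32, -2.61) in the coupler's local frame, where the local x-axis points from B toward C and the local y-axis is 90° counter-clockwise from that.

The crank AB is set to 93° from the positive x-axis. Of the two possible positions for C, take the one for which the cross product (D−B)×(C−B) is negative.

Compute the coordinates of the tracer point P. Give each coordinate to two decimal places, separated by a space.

-2.01 5.96

A=(0,0), D=(5.00,0)
B = A + 3.00·(cos93°, sin93°) = (-0.1570, 2.9959)
|BD| = 5.9641
circle(B,3.00) ∩ circle(D,6.00): a=0.7185, h=2.9127
  candidates: C₊=(1.9274,5.1535) cross=17.372; C₋=(-0.9989,0.1164) cross=-17.372
  mode - wants cross < 0 → take C=(-0.9989,0.1164) (cross=-17.372)
ex = (C−B)/|BC| = (-0.2806,-0.9598); ey = (0.9598,-0.2806)
P = B + -2.32·ex + -2.61·ey = (-2.0111,5.9551)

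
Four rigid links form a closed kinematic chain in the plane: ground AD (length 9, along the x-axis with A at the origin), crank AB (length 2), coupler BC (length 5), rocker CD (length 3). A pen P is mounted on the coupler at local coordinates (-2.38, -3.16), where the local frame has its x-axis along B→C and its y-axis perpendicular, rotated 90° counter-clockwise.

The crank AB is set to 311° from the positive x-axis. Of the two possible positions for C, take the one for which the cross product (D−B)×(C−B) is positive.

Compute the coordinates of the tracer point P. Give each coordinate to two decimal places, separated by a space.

A=(0,0), D=(9.00,0)
B = A + 2.00·(cos311°, sin311°) = (1.3121, -1.5094)
|BD| = 7.8347
circle(B,5.00) ∩ circle(D,3.00): a=4.9384, h=0.7822
  candidates: C₊=(6.0073,0.2096) cross=6.128; C₋=(6.3087,-1.3256) cross=-6.128
  mode + wants cross > 0 → take C=(6.0073,0.2096) (cross=6.128)
ex = (C−B)/|BC| = (0.9390,0.3438); ey = (-0.3438,0.9390)
P = B + -2.38·ex + -3.16·ey = (0.1636,-5.2950)

0.16 -5.30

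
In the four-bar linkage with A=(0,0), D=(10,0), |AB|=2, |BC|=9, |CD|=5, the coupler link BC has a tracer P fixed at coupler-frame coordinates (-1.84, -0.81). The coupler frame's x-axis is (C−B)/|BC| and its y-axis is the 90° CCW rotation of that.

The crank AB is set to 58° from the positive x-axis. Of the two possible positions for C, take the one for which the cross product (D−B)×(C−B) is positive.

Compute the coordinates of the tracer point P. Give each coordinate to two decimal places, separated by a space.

A=(0,0), D=(10.00,0)
B = A + 2.00·(cos58°, sin58°) = (1.0598, 1.6961)
|BD| = 9.0996
circle(B,9.00) ∩ circle(D,5.00): a=7.6269, h=4.7782
  candidates: C₊=(9.4437,4.9690) cross=43.480; C₋=(7.6624,-4.4199) cross=-43.480
  mode + wants cross > 0 → take C=(9.4437,4.9690) (cross=43.480)
ex = (C−B)/|BC| = (0.9315,0.3637); ey = (-0.3637,0.9315)
P = B + -1.84·ex + -0.81·ey = (-0.3596,0.2724)

-0.36 0.27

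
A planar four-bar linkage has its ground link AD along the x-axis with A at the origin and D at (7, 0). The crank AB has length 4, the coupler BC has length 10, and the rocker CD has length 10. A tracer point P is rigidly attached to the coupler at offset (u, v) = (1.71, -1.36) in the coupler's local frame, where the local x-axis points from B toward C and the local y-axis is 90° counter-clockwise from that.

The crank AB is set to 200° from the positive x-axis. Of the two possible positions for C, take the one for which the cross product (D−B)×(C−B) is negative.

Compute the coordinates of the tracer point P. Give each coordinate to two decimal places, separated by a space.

A=(0,0), D=(7.00,0)
B = A + 4.00·(cos200°, sin200°) = (-3.7588, -1.3681)
|BD| = 10.8454
circle(B,10.00) ∩ circle(D,10.00): a=5.4227, h=8.4020
  candidates: C₊=(0.5607,7.6509) cross=91.124; C₋=(2.6805,-9.0190) cross=-91.124
  mode - wants cross < 0 → take C=(2.6805,-9.0190) (cross=-91.124)
ex = (C−B)/|BC| = (0.6439,-0.7651); ey = (0.7651,0.6439)
P = B + 1.71·ex + -1.36·ey = (-3.6982,-3.5521)

-3.70 -3.55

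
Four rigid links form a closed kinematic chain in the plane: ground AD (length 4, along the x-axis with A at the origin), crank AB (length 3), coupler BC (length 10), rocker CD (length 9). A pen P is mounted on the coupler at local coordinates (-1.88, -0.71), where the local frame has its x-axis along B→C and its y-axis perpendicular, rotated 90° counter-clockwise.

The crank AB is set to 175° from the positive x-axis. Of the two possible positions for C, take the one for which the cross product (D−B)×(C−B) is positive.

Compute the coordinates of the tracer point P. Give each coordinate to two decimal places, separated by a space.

A=(0,0), D=(4.00,0)
B = A + 3.00·(cos175°, sin175°) = (-2.9886, 0.2615)
|BD| = 6.9935
circle(B,10.00) ∩ circle(D,9.00): a=4.8551, h=8.7423
  candidates: C₊=(2.1900,8.8161) cross=61.139; C₋=(1.5363,-8.6562) cross=-61.139
  mode + wants cross > 0 → take C=(2.1900,8.8161) (cross=61.139)
ex = (C−B)/|BC| = (0.5179,0.8555); ey = (-0.8555,0.5179)
P = B + -1.88·ex + -0.71·ey = (-3.3548,-1.7145)

-3.35 -1.71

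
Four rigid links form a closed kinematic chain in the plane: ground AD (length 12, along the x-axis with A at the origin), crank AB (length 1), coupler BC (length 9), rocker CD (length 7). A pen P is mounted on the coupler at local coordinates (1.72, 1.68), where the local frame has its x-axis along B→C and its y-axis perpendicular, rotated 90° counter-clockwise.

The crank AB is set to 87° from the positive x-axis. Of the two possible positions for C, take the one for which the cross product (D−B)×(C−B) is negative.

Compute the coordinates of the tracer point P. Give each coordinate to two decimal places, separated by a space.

2.45 1.17

A=(0,0), D=(12.00,0)
B = A + 1.00·(cos87°, sin87°) = (0.0523, 0.9986)
|BD| = 11.9893
circle(B,9.00) ∩ circle(D,7.00): a=7.3292, h=5.2233
  candidates: C₊=(7.7911,5.5933) cross=62.624; C₋=(6.9210,-4.8170) cross=-62.624
  mode - wants cross < 0 → take C=(6.9210,-4.8170) (cross=-62.624)
ex = (C−B)/|BC| = (0.7632,-0.6462); ey = (0.6462,0.7632)
P = B + 1.72·ex + 1.68·ey = (2.4506,1.1693)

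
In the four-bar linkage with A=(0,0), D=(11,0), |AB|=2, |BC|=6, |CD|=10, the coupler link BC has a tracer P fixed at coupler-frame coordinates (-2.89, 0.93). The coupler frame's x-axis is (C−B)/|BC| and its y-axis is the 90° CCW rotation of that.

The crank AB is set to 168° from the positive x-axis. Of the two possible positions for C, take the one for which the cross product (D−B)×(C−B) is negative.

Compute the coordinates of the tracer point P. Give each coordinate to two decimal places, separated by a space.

A=(0,0), D=(11.00,0)
B = A + 2.00·(cos168°, sin168°) = (-1.9563, 0.4158)
|BD| = 12.9630
circle(B,6.00) ∩ circle(D,10.00): a=4.0129, h=4.4606
  candidates: C₊=(2.1976,4.7454) cross=57.822; C₋=(1.9115,-4.1712) cross=-57.822
  mode - wants cross < 0 → take C=(1.9115,-4.1712) (cross=-57.822)
ex = (C−B)/|BC| = (0.6446,-0.7645); ey = (0.7645,0.6446)
P = B + -2.89·ex + 0.93·ey = (-3.1083,3.2247)

-3.11 3.22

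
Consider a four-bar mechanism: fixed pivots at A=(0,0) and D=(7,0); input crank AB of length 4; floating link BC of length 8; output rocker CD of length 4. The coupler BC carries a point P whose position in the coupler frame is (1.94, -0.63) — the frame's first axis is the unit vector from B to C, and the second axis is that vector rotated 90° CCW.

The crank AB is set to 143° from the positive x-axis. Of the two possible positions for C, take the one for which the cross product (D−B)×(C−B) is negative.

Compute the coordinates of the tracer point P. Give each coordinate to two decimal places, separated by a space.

-1.91 0.82

A=(0,0), D=(7.00,0)
B = A + 4.00·(cos143°, sin143°) = (-3.1945, 2.4073)
|BD| = 10.4749
circle(B,8.00) ∩ circle(D,4.00): a=7.5286, h=2.7055
  candidates: C₊=(4.7543,3.3101) cross=28.339; C₋=(3.5108,-1.9560) cross=-28.339
  mode - wants cross < 0 → take C=(3.5108,-1.9560) (cross=-28.339)
ex = (C−B)/|BC| = (0.8382,-0.5454); ey = (0.5454,0.8382)
P = B + 1.94·ex + -0.63·ey = (-1.9121,0.8211)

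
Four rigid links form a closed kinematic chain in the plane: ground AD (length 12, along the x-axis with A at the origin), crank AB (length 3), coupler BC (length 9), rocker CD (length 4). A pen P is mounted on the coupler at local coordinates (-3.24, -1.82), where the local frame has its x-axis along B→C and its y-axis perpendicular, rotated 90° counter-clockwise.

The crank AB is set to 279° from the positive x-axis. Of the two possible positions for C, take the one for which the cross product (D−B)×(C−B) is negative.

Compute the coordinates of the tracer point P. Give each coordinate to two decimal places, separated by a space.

A=(0,0), D=(12.00,0)
B = A + 3.00·(cos279°, sin279°) = (0.4693, -2.9631)
|BD| = 11.9053
circle(B,9.00) ∩ circle(D,4.00): a=8.6825, h=2.3693
  candidates: C₊=(8.2889,1.4926) cross=28.207; C₋=(9.4683,-3.0969) cross=-28.207
  mode - wants cross < 0 → take C=(9.4683,-3.0969) (cross=-28.207)
ex = (C−B)/|BC| = (0.9999,-0.0149); ey = (0.0149,0.9999)
P = B + -3.24·ex + -1.82·ey = (-2.7974,-4.7347)

-2.80 -4.73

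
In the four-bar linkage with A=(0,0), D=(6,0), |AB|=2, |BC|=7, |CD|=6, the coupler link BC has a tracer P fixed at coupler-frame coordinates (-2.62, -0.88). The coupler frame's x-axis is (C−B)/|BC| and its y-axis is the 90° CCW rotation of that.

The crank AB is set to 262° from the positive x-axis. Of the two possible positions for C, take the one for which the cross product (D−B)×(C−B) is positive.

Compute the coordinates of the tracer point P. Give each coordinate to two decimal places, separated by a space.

-0.36 -4.74

A=(0,0), D=(6.00,0)
B = A + 2.00·(cos262°, sin262°) = (-0.2783, -1.9805)
|BD| = 6.5833
circle(B,7.00) ∩ circle(D,6.00): a=4.2790, h=5.5399
  candidates: C₊=(2.1358,4.5900) cross=36.471; C₋=(5.4691,-5.9765) cross=-36.471
  mode + wants cross > 0 → take C=(2.1358,4.5900) (cross=36.471)
ex = (C−B)/|BC| = (0.3449,0.9386); ey = (-0.9386,0.3449)
P = B + -2.62·ex + -0.88·ey = (-0.3559,-4.7433)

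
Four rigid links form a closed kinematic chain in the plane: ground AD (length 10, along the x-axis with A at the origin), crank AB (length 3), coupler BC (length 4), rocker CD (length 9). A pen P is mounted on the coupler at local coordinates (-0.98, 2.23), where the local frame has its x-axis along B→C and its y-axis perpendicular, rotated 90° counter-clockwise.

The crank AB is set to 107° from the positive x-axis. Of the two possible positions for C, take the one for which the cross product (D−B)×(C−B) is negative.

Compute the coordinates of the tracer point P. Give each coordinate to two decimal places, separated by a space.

A=(0,0), D=(10.00,0)
B = A + 3.00·(cos107°, sin107°) = (-0.8771, 2.8689)
|BD| = 11.2491
circle(B,4.00) ∩ circle(D,9.00): a=2.7354, h=2.9185
  candidates: C₊=(2.5122,4.9932) cross=32.830; C₋=(1.0236,-0.6507) cross=-32.830
  mode - wants cross < 0 → take C=(1.0236,-0.6507) (cross=-32.830)
ex = (C−B)/|BC| = (0.4752,-0.8799); ey = (0.8799,0.4752)
P = B + -0.98·ex + 2.23·ey = (0.6194,4.7908)

0.62 4.79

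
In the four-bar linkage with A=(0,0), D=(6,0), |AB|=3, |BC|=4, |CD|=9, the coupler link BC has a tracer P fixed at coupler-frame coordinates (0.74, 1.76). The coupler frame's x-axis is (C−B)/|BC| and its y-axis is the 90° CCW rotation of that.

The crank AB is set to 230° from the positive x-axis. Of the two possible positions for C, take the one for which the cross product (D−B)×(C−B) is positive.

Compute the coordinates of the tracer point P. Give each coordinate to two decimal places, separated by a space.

A=(0,0), D=(6.00,0)
B = A + 3.00·(cos230°, sin230°) = (-1.9284, -2.2981)
|BD| = 8.2547
circle(B,4.00) ∩ circle(D,9.00): a=0.1902, h=3.9955
  candidates: C₊=(-2.8580,1.5923) cross=32.982; C₋=(-0.6333,-6.0827) cross=-32.982
  mode + wants cross > 0 → take C=(-2.8580,1.5923) (cross=32.982)
ex = (C−B)/|BC| = (-0.2324,0.9726); ey = (-0.9726,-0.2324)
P = B + 0.74·ex + 1.76·ey = (-3.8122,-1.9874)

-3.81 -1.99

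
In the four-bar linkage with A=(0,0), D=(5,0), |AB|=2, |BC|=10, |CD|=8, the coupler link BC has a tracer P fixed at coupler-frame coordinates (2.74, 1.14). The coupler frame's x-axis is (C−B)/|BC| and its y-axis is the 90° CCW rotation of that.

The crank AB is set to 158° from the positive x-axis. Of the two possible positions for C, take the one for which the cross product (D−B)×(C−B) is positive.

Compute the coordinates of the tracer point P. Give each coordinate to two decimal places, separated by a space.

A=(0,0), D=(5.00,0)
B = A + 2.00·(cos158°, sin158°) = (-1.8544, 0.7492)
|BD| = 6.8952
circle(B,10.00) ∩ circle(D,8.00): a=6.0581, h=7.9561
  candidates: C₊=(5.0324,7.9999) cross=54.859; C₋=(3.3034,-7.8180) cross=-54.859
  mode + wants cross > 0 → take C=(5.0324,7.9999) (cross=54.859)
ex = (C−B)/|BC| = (0.6887,0.7251); ey = (-0.7251,0.6887)
P = B + 2.74·ex + 1.14·ey = (-0.7940,3.5210)

-0.79 3.52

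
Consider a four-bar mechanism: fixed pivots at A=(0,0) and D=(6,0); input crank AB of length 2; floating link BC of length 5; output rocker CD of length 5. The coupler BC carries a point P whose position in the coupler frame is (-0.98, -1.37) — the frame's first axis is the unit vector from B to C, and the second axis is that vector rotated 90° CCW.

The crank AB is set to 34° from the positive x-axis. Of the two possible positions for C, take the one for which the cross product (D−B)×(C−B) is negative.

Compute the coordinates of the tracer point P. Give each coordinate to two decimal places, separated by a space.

A=(0,0), D=(6.00,0)
B = A + 2.00·(cos34°, sin34°) = (1.6581, 1.1184)
|BD| = 4.4836
circle(B,5.00) ∩ circle(D,5.00): a=2.2418, h=4.4693
  candidates: C₊=(4.9438,4.8872) cross=20.039; C₋=(2.7142,-3.7688) cross=-20.039
  mode - wants cross < 0 → take C=(2.7142,-3.7688) (cross=-20.039)
ex = (C−B)/|BC| = (0.2112,-0.9774); ey = (0.9774,0.2112)
P = B + -0.98·ex + -1.37·ey = (0.1120,1.7869)

0.11 1.79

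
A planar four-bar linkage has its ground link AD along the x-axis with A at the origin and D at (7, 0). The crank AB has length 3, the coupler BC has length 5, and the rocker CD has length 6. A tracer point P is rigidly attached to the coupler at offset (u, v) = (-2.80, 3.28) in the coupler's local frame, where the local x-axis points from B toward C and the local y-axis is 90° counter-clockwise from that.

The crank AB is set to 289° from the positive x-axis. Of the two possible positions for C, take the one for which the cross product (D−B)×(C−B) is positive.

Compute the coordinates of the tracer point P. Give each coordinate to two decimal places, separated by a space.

-2.53 -5.35

A=(0,0), D=(7.00,0)
B = A + 3.00·(cos289°, sin289°) = (0.9767, -2.8366)
|BD| = 6.6578
circle(B,5.00) ∩ circle(D,6.00): a=2.5028, h=4.3285
  candidates: C₊=(1.3968,2.1458) cross=28.818; C₋=(5.0851,-5.6862) cross=-28.818
  mode + wants cross > 0 → take C=(1.3968,2.1458) (cross=28.818)
ex = (C−B)/|BC| = (0.0840,0.9965); ey = (-0.9965,0.0840)
P = B + -2.80·ex + 3.28·ey = (-2.5270,-5.3511)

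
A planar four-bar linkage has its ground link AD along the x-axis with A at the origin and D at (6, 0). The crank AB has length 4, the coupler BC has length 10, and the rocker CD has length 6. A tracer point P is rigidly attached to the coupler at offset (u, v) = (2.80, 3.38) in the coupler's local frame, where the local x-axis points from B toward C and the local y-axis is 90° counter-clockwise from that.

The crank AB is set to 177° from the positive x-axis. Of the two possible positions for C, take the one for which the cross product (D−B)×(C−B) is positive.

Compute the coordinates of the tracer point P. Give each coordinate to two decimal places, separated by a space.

-3.54 4.58

A=(0,0), D=(6.00,0)
B = A + 4.00·(cos177°, sin177°) = (-3.9945, 0.2093)
|BD| = 9.9967
circle(B,10.00) ∩ circle(D,6.00): a=8.1994, h=5.7245
  candidates: C₊=(4.3230,5.7609) cross=57.226; C₋=(4.0832,-5.6856) cross=-57.226
  mode + wants cross > 0 → take C=(4.3230,5.7609) (cross=57.226)
ex = (C−B)/|BC| = (0.8317,0.5552); ey = (-0.5552,0.8317)
P = B + 2.80·ex + 3.38·ey = (-3.5420,4.5751)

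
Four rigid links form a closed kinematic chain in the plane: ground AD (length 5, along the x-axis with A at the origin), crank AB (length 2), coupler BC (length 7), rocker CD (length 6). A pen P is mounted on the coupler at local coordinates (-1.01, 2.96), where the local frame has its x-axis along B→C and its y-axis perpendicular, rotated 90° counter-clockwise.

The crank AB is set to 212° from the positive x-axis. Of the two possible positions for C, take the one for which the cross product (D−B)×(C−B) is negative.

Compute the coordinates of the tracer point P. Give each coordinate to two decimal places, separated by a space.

-0.44 1.80

A=(0,0), D=(5.00,0)
B = A + 2.00·(cos212°, sin212°) = (-1.6961, -1.0598)
|BD| = 6.7795
circle(B,7.00) ∩ circle(D,6.00): a=4.3485, h=5.4855
  candidates: C₊=(1.7414,5.0380) cross=37.189; C₋=(3.4565,-5.7981) cross=-37.189
  mode - wants cross < 0 → take C=(3.4565,-5.7981) (cross=-37.189)
ex = (C−B)/|BC| = (0.7361,-0.6769); ey = (0.6769,0.7361)
P = B + -1.01·ex + 2.96·ey = (-0.4359,1.8026)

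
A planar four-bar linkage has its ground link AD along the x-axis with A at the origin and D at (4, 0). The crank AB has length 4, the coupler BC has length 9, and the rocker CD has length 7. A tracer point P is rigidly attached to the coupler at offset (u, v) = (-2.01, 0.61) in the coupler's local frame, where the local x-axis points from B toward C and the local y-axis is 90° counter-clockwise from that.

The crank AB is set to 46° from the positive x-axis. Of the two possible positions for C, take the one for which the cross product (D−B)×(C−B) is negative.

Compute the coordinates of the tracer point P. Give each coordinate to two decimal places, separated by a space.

A=(0,0), D=(4.00,0)
B = A + 4.00·(cos46°, sin46°) = (2.7786, 2.8774)
|BD| = 3.1258
circle(B,9.00) ∩ circle(D,7.00): a=6.6815, h=6.0297
  candidates: C₊=(10.9397,-0.9170) cross=18.848; C₋=(-0.1610,-5.6290) cross=-18.848
  mode - wants cross < 0 → take C=(-0.1610,-5.6290) (cross=-18.848)
ex = (C−B)/|BC| = (-0.3266,-0.9452); ey = (0.9452,-0.3266)
P = B + -2.01·ex + 0.61·ey = (4.0117,4.5779)

4.01 4.58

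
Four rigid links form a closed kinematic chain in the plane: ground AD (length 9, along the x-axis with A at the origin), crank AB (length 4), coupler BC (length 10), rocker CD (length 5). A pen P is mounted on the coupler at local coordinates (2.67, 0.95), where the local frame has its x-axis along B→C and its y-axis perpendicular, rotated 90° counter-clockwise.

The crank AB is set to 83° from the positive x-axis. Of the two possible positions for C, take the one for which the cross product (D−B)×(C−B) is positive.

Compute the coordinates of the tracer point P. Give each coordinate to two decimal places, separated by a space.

A=(0,0), D=(9.00,0)
B = A + 4.00·(cos83°, sin83°) = (0.4875, 3.9702)
|BD| = 9.3928
circle(B,10.00) ∩ circle(D,5.00): a=8.6888, h=4.9502
  candidates: C₊=(10.4543,4.7838) cross=46.496; C₋=(6.2696,-4.1887) cross=-46.496
  mode + wants cross > 0 → take C=(10.4543,4.7838) (cross=46.496)
ex = (C−B)/|BC| = (0.9967,0.0814); ey = (-0.0814,0.9967)
P = B + 2.67·ex + 0.95·ey = (3.0713,5.1343)

3.07 5.13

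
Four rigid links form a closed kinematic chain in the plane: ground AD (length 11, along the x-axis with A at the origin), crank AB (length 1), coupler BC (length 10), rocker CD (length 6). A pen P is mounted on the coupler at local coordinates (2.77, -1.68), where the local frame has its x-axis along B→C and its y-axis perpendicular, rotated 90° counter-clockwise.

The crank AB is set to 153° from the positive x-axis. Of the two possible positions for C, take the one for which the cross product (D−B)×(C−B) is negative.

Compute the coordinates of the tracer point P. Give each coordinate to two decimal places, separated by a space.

A=(0,0), D=(11.00,0)
B = A + 1.00·(cos153°, sin153°) = (-0.8910, 0.4540)
|BD| = 11.8997
circle(B,10.00) ∩ circle(D,6.00): a=8.6390, h=5.0367
  candidates: C₊=(7.9338,5.1574) cross=59.935; C₋=(7.5495,-4.9086) cross=-59.935
  mode - wants cross < 0 → take C=(7.5495,-4.9086) (cross=-59.935)
ex = (C−B)/|BC| = (0.8441,-0.5363); ey = (0.5363,0.8441)
P = B + 2.77·ex + -1.68·ey = (0.5461,-2.4495)

0.55 -2.45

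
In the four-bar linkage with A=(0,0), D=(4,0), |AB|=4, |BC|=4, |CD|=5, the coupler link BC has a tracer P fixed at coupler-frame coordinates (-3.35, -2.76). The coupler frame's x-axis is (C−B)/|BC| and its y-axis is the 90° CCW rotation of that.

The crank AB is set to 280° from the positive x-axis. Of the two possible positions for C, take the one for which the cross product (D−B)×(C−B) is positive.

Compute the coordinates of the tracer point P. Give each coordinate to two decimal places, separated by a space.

A=(0,0), D=(4.00,0)
B = A + 4.00·(cos280°, sin280°) = (0.6946, -3.9392)
|BD| = 5.1423
circle(B,4.00) ∩ circle(D,5.00): a=1.6961, h=3.6226
  candidates: C₊=(-0.9903,-0.3114) cross=18.629; C₋=(4.5599,-4.9686) cross=-18.629
  mode + wants cross > 0 → take C=(-0.9903,-0.3114) (cross=18.629)
ex = (C−B)/|BC| = (-0.4212,0.9070); ey = (-0.9070,-0.4212)
P = B + -3.35·ex + -2.76·ey = (4.6089,-5.8150)

4.61 -5.81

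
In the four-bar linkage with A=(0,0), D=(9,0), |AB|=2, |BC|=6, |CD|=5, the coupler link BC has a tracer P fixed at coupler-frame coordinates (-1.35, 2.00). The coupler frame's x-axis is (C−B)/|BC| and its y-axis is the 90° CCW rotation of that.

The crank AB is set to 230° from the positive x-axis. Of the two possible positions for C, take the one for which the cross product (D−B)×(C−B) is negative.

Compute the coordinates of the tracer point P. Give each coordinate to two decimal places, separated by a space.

-2.31 0.65

A=(0,0), D=(9.00,0)
B = A + 2.00·(cos230°, sin230°) = (-1.2856, -1.5321)
|BD| = 10.3991
circle(B,6.00) ∩ circle(D,5.00): a=5.7284, h=1.7847
  candidates: C₊=(4.1174,1.0771) cross=18.559; C₋=(4.6433,-2.4534) cross=-18.559
  mode - wants cross < 0 → take C=(4.6433,-2.4534) (cross=-18.559)
ex = (C−B)/|BC| = (0.9881,-0.1535); ey = (0.1535,0.9881)
P = B + -1.35·ex + 2.00·ey = (-2.3125,0.6515)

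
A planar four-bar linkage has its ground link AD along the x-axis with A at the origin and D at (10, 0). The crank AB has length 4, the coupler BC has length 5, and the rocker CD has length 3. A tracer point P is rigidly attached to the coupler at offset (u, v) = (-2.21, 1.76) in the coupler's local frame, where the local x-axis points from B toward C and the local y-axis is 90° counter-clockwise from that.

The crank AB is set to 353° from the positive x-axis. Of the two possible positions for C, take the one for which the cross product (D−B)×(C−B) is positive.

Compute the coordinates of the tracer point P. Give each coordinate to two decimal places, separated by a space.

1.15 -0.28

A=(0,0), D=(10.00,0)
B = A + 4.00·(cos353°, sin353°) = (3.9702, -0.4875)
|BD| = 6.0495
circle(B,5.00) ∩ circle(D,3.00): a=4.3472, h=2.4702
  candidates: C₊=(8.1042,2.3250) cross=14.944; C₋=(8.5023,-2.5994) cross=-14.944
  mode + wants cross > 0 → take C=(8.1042,2.3250) (cross=14.944)
ex = (C−B)/|BC| = (0.8268,0.5625); ey = (-0.5625,0.8268)
P = B + -2.21·ex + 1.76·ey = (1.1530,-0.2754)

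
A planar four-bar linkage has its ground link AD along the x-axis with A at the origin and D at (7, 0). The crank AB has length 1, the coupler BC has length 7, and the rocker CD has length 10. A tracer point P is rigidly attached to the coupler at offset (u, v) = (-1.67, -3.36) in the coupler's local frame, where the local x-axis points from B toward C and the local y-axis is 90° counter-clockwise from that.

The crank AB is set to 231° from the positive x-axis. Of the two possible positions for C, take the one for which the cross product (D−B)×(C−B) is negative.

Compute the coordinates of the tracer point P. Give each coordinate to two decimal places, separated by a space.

A=(0,0), D=(7.00,0)
B = A + 1.00·(cos231°, sin231°) = (-0.6293, -0.7771)
|BD| = 7.6688
circle(B,7.00) ∩ circle(D,10.00): a=0.5092, h=6.9815
  candidates: C₊=(-0.8302,6.2200) cross=53.539; C₋=(0.5848,-7.6711) cross=-53.539
  mode - wants cross < 0 → take C=(0.5848,-7.6711) (cross=-53.539)
ex = (C−B)/|BC| = (0.1734,-0.9848); ey = (0.9848,0.1734)
P = B + -1.67·ex + -3.36·ey = (-4.2280,0.2848)

-4.23 0.28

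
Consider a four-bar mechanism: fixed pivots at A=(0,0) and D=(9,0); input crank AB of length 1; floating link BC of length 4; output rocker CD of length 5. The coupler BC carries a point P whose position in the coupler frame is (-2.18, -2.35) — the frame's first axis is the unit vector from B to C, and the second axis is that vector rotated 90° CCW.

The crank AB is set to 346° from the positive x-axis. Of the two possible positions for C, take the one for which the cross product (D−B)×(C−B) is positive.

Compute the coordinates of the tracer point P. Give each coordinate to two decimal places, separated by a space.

A=(0,0), D=(9.00,0)
B = A + 1.00·(cos346°, sin346°) = (0.9703, -0.2419)
|BD| = 8.0333
circle(B,4.00) ∩ circle(D,5.00): a=3.4565, h=2.0131
  candidates: C₊=(4.3646,1.8744) cross=16.172; C₋=(4.4859,-2.1500) cross=-16.172
  mode + wants cross > 0 → take C=(4.3646,1.8744) (cross=16.172)
ex = (C−B)/|BC| = (0.8486,0.5291); ey = (-0.5291,0.8486)
P = B + -2.18·ex + -2.35·ey = (0.3637,-3.3895)

0.36 -3.39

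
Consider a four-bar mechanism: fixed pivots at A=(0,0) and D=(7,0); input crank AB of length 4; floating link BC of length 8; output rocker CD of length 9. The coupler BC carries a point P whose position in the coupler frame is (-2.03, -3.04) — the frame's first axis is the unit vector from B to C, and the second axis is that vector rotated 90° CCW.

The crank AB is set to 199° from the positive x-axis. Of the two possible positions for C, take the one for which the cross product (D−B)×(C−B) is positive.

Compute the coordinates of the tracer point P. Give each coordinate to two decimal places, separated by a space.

-2.09 -4.54

A=(0,0), D=(7.00,0)
B = A + 4.00·(cos199°, sin199°) = (-3.7821, -1.3023)
|BD| = 10.8604
circle(B,8.00) ∩ circle(D,9.00): a=4.6476, h=6.5115
  candidates: C₊=(0.0512,5.7196) cross=70.718; C₋=(1.6128,-7.2095) cross=-70.718
  mode + wants cross > 0 → take C=(0.0512,5.7196) (cross=70.718)
ex = (C−B)/|BC| = (0.4792,0.8777); ey = (-0.8777,0.4792)
P = B + -2.03·ex + -3.04·ey = (-2.0865,-4.5407)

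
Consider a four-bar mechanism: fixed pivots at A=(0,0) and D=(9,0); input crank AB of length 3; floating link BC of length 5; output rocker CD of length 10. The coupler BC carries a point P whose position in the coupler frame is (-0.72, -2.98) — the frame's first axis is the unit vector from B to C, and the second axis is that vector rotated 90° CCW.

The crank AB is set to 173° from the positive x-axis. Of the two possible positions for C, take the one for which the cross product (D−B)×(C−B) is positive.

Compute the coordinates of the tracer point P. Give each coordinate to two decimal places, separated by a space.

-1.02 -1.99

A=(0,0), D=(9.00,0)
B = A + 3.00·(cos173°, sin173°) = (-2.9776, 0.3656)
|BD| = 11.9832
circle(B,5.00) ∩ circle(D,10.00): a=2.8622, h=4.0997
  candidates: C₊=(0.0083,4.3761) cross=49.128; C₋=(-0.2418,-3.8195) cross=-49.128
  mode + wants cross > 0 → take C=(0.0083,4.3761) (cross=49.128)
ex = (C−B)/|BC| = (0.5972,0.8021); ey = (-0.8021,0.5972)
P = B + -0.72·ex + -2.98·ey = (-1.0174,-1.9915)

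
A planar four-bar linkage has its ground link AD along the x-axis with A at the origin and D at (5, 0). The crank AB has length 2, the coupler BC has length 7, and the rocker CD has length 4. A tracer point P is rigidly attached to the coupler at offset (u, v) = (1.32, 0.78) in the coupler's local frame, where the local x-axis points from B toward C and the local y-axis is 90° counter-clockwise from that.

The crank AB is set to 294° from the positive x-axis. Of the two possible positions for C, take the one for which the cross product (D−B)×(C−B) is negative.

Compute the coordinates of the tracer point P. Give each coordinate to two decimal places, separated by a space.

2.24 -1.26

A=(0,0), D=(5.00,0)
B = A + 2.00·(cos294°, sin294°) = (0.8135, -1.8271)
|BD| = 4.5679
circle(B,7.00) ∩ circle(D,4.00): a=5.8961, h=3.7730
  candidates: C₊=(4.7082,3.9893) cross=17.235; C₋=(7.7266,-2.9268) cross=-17.235
  mode - wants cross < 0 → take C=(7.7266,-2.9268) (cross=-17.235)
ex = (C−B)/|BC| = (0.9876,-0.1571); ey = (0.1571,0.9876)
P = B + 1.32·ex + 0.78·ey = (2.2396,-1.2641)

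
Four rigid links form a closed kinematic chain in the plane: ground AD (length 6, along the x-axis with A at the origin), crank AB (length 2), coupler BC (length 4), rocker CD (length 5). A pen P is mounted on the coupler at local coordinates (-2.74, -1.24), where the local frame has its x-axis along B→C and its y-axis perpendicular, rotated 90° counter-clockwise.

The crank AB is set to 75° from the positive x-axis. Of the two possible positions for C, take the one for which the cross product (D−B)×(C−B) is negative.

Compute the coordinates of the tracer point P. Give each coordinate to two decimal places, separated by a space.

-1.30 4.33

A=(0,0), D=(6.00,0)
B = A + 2.00·(cos75°, sin75°) = (0.5176, 1.9319)
|BD| = 5.8128
circle(B,4.00) ∩ circle(D,5.00): a=2.1322, h=3.3843
  candidates: C₊=(3.6534,4.4152) cross=19.672; C₋=(1.4039,-1.9687) cross=-19.672
  mode - wants cross < 0 → take C=(1.4039,-1.9687) (cross=-19.672)
ex = (C−B)/|BC| = (0.2216,-0.9751); ey = (0.9751,0.2216)
P = B + -2.74·ex + -1.24·ey = (-1.2986,4.3290)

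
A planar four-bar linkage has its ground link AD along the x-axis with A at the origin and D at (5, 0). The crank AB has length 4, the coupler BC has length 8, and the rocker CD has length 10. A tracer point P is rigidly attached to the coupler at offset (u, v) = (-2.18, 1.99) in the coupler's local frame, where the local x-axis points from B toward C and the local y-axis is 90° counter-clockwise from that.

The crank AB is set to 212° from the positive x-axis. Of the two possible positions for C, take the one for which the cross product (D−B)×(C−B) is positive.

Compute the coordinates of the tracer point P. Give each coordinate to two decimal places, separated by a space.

A=(0,0), D=(5.00,0)
B = A + 4.00·(cos212°, sin212°) = (-3.3922, -2.1197)
|BD| = 8.6557
circle(B,8.00) ∩ circle(D,10.00): a=2.2483, h=7.6776
  candidates: C₊=(-3.0925,5.8747) cross=66.455; C₋=(0.6678,-9.0129) cross=-66.455
  mode + wants cross > 0 → take C=(-3.0925,5.8747) (cross=66.455)
ex = (C−B)/|BC| = (0.0375,0.9993); ey = (-0.9993,0.0375)
P = B + -2.18·ex + 1.99·ey = (-5.4625,-4.2236)

-5.46 -4.22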